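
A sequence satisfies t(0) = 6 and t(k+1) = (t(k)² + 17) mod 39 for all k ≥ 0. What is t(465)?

29

Listing terms: t(0) = 6; t(1) = 14; t(2) = 18; t(3) = 29; t(4) = 0; t(5) = 17; t(6) = 33; t(7) = 14.
Since t(7) = t(1) = 14, the sequence is eventually periodic: after a pre-period of length 1 it cycles with period 6.
For k ≥ 1, t(k) depends only on (k - 1) mod 6. (465 - 1) mod 6 = 2, so t(465) = t(3) = 29.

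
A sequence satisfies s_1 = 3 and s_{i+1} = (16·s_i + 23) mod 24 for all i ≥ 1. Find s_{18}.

Listing terms: s_1 = 3, s_2 = 23, s_3 = 7, s_4 = 15, s_5 = 23.
Since s_5 = s_2 = 23, the sequence is eventually periodic: after a pre-period of length 1 it cycles with period 3.
For i ≥ 2, s_i depends only on (i - 2) mod 3. (18 - 2) mod 3 = 1, so s_{18} = s_3 = 7.

7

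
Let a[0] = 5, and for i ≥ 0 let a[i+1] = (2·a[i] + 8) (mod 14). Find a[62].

We have a[0] = 5,  a[1] = 4,  a[2] = 2,  a[3] = 12,  a[4] = 4.
Since a[4] = a[1] = 4, the sequence is eventually periodic: after a pre-period of length 1 it cycles with period 3.
For i ≥ 1, a[i] depends only on (i - 1) mod 3. (62 - 1) mod 3 = 1, so a[62] = a[2] = 2.

2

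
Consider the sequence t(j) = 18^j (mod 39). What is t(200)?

Computing terms: t(0) = 1; t(1) = 18; t(2) = 12; t(3) = 21; t(4) = 27; t(5) = 18.
Since t(5) = t(1) = 18, the sequence is eventually periodic: after a pre-period of length 1 it cycles with period 4.
For j ≥ 1, t(j) depends only on (j - 1) mod 4. (200 - 1) mod 4 = 3, so t(200) = t(4) = 27.

27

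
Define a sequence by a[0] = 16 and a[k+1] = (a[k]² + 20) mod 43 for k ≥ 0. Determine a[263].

We have a[0] = 16, a[1] = 18, a[2] = 0, a[3] = 20, a[4] = 33, a[5] = 34, a[6] = 15, a[7] = 30, a[8] = 17, a[9] = 8, a[10] = 41, a[11] = 24, a[12] = 37, a[13] = 13, a[14] = 17.
Since a[14] = a[8] = 17, the sequence is eventually periodic: after a pre-period of length 8 it cycles with period 6.
For k ≥ 8, a[k] depends only on (k - 8) mod 6. (263 - 8) mod 6 = 3, so a[263] = a[11] = 24.

24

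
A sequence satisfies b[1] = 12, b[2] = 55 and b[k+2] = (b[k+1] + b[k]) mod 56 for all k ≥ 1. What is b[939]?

3

We have b[1] = 12; b[2] = 55; b[3] = 11; b[4] = 10; b[5] = 21; b[6] = 31; b[7] = 52; b[8] = 27; b[9] = 23; b[10] = 50; b[11] = 17; b[12] = 11; b[13] = 28; b[14] = 39; b[15] = 11; b[16] = 50; b[17] = 5; b[18] = 55; b[19] = 4; b[20] = 3; b[21] = 7; b[22] = 10; b[23] = 17; b[24] = 27; b[25] = 44; b[26] = 15; b[27] = 3; b[28] = 18; b[29] = 21; b[30] = 39; b[31] = 4; b[32] = 43; b[33] = 47; b[34] = 34; b[35] = 25; b[36] = 3; b[37] = 28; b[38] = 31; b[39] = 3; b[40] = 34; b[41] = 37; b[42] = 15; b[43] = 52; b[44] = 11; b[45] = 7; b[46] = 18; b[47] = 25; b[48] = 43; b[49] = 12; b[50] = 55.
Since (b[49], b[50]) = (b[1], b[2]) = (12, 55) (two consecutive terms determine the rest), the sequence is periodic with period 48.
(939 - 1) mod 48 = 26, so b[939] = b[27] = 3.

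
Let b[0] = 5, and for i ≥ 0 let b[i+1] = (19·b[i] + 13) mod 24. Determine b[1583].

Listing terms: b[0] = 5; b[1] = 12; b[2] = 1; b[3] = 8; b[4] = 21; b[5] = 4; b[6] = 17; b[7] = 0; b[8] = 13; b[9] = 20; b[10] = 9; b[11] = 16; b[12] = 5.
The sequence repeats with period 12.
So b[1583] = b[0 + ((1583-0) mod 12)] = b[11] = 16.

16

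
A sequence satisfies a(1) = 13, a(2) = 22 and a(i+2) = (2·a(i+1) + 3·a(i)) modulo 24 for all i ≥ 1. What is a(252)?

16

Listing terms: a(1) = 13,  a(2) = 22,  a(3) = 11,  a(4) = 16,  a(5) = 17,  a(6) = 10,  a(7) = 23,  a(8) = 4,  a(9) = 5,  a(10) = 22,  a(11) = 11.
Since (a(10), a(11)) = (a(2), a(3)) = (22, 11) (two consecutive terms determine the rest), the sequence is eventually periodic: after a pre-period of length 1 it cycles with period 8.
For i ≥ 2, a(i) depends only on (i - 2) mod 8. (252 - 2) mod 8 = 2, so a(252) = a(4) = 16.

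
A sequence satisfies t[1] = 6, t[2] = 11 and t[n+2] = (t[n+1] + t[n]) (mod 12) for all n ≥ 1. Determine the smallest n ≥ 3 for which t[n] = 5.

t[1] = 6; t[2] = 11; t[3] = 5; t[4] = 4; t[5] = 9; t[6] = 1; t[7] = 10; t[8] = 11; t[9] = 9; t[10] = 8; t[11] = 5; t[12] = 1; t[13] = 6; t[14] = 7; t[15] = 1; t[16] = 8; t[17] = 9; t[18] = 5; t[19] = 2; t[20] = 7; t[21] = 9; t[22] = 4; t[23] = 1; t[24] = 5; t[25] = 6; t[26] = 11.
The sequence repeats with period 24.
The value 5 first appears (with n ≥ 3) at t[3].

3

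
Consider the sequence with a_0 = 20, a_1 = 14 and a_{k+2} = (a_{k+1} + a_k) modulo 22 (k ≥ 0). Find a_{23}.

4

We have a_0 = 20,  a_1 = 14,  a_2 = 12,  a_3 = 4,  a_4 = 16,  a_5 = 20,  a_6 = 14.
Since (a_5, a_6) = (a_0, a_1) = (20, 14) (two consecutive terms determine the rest), the sequence is periodic with period 5.
So a_{23} = a_{0 + ((23-0) mod 5)} = a_3 = 4.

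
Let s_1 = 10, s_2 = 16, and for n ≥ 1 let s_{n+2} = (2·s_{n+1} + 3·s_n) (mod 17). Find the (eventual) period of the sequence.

Computing terms: s_1 = 10,  s_2 = 16,  s_3 = 11,  s_4 = 2,  s_5 = 3,  s_6 = 12,  s_7 = 16,  s_8 = 0,  s_9 = 14,  s_{10} = 11,  s_{11} = 13,  s_{12} = 8,  s_{13} = 4,  s_{14} = 15,  s_{15} = 8,  s_{16} = 10,  s_{17} = 10,  s_{18} = 16.
The sequence repeats with period 16.

16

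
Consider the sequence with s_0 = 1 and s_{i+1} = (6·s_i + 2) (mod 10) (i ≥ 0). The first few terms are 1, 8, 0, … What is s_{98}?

2

Computing terms: s_0 = 1; s_1 = 8; s_2 = 0; s_3 = 2; s_4 = 4; s_5 = 6; s_6 = 8.
Since s_6 = s_1 = 8, the sequence is eventually periodic: after a pre-period of length 1 it cycles with period 5.
For i ≥ 1, s_i depends only on (i - 1) mod 5. (98 - 1) mod 5 = 2, so s_{98} = s_3 = 2.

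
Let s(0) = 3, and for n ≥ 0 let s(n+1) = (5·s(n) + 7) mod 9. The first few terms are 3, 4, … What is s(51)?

s(0) = 3,  s(1) = 4,  s(2) = 0,  s(3) = 7,  s(4) = 6,  s(5) = 1,  s(6) = 3.
The sequence repeats with period 6.
So s(51) = s(0 + ((51-0) mod 6)) = s(3) = 7.

7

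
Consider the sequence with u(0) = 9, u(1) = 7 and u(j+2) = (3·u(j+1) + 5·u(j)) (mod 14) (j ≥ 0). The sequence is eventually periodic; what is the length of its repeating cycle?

u(0) = 9,  u(1) = 7,  u(2) = 10,  u(3) = 9,  u(4) = 7.
The sequence repeats with period 3.

3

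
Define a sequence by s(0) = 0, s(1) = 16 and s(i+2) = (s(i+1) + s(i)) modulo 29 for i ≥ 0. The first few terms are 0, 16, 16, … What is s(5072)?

Listing terms: s(0) = 0; s(1) = 16; s(2) = 16; s(3) = 3; s(4) = 19; s(5) = 22; s(6) = 12; s(7) = 5; s(8) = 17; s(9) = 22; s(10) = 10; s(11) = 3; s(12) = 13; s(13) = 16; s(14) = 0; s(15) = 16.
The sequence repeats with period 14.
So s(5072) = s(0 + ((5072-0) mod 14)) = s(4) = 19.

19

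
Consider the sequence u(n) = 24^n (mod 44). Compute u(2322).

4

u(0) = 1; u(1) = 24; u(2) = 4; u(3) = 8; u(4) = 16; u(5) = 32; u(6) = 20; u(7) = 40; u(8) = 36; u(9) = 28; u(10) = 12; u(11) = 24.
Since u(11) = u(1) = 24, the sequence is eventually periodic: after a pre-period of length 1 it cycles with period 10.
For n ≥ 1, u(n) depends only on (n - 1) mod 10. (2322 - 1) mod 10 = 1, so u(2322) = u(2) = 4.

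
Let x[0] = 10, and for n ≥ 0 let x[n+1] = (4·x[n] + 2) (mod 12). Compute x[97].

6

Listing terms: x[0] = 10,  x[1] = 6,  x[2] = 2,  x[3] = 10.
Since x[3] = x[0] = 10, the sequence is periodic with period 3.
So x[97] = x[0 + ((97-0) mod 3)] = x[1] = 6.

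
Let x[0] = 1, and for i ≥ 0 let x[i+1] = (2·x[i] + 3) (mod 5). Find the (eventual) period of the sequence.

4

Computing terms: x[0] = 1, x[1] = 0, x[2] = 3, x[3] = 4, x[4] = 1.
The sequence repeats with period 4.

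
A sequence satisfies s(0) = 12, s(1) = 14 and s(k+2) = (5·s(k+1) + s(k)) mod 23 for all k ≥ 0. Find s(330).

We have s(0) = 12, s(1) = 14, s(2) = 13, s(3) = 10, s(4) = 17, s(5) = 3, s(6) = 9, s(7) = 2, s(8) = 19, s(9) = 5, s(10) = 21, s(11) = 18, s(12) = 19, s(13) = 21, s(14) = 9, s(15) = 20, s(16) = 17, s(17) = 13, s(18) = 13, s(19) = 9, s(20) = 12, s(21) = 0, s(22) = 12, s(23) = 14.
The sequence repeats with period 22.
(330 - 0) mod 22 = 0, so s(330) = s(0) = 12.

12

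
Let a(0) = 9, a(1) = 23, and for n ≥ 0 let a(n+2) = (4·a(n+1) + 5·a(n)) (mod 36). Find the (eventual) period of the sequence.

Computing terms: a(0) = 9, a(1) = 23, a(2) = 29, a(3) = 15, a(4) = 25, a(5) = 31, a(6) = 33, a(7) = 35, a(8) = 17, a(9) = 27, a(10) = 13, a(11) = 7, a(12) = 21, a(13) = 11, a(14) = 5, a(15) = 3, a(16) = 1, a(17) = 19, a(18) = 9, a(19) = 23.
The sequence repeats with period 18.

18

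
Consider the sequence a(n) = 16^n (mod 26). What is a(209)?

a(1) = 16,  a(2) = 22,  a(3) = 14,  a(4) = 16.
Since a(4) = a(1) = 16, the sequence is periodic with period 3.
So a(209) = a(1 + ((209-1) mod 3)) = a(2) = 22.

22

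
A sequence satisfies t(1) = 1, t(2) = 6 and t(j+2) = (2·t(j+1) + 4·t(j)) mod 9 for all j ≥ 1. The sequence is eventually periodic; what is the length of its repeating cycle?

24

Computing terms: t(1) = 1; t(2) = 6; t(3) = 7; t(4) = 2; t(5) = 5; t(6) = 0; t(7) = 2; t(8) = 4; t(9) = 7; t(10) = 3; t(11) = 7; t(12) = 8; t(13) = 8; t(14) = 3; t(15) = 2; t(16) = 7; t(17) = 4; t(18) = 0; t(19) = 7; t(20) = 5; t(21) = 2; t(22) = 6; t(23) = 2; t(24) = 1; t(25) = 1; t(26) = 6.
Since (t(25), t(26)) = (t(1), t(2)) = (1, 6) (two consecutive terms determine the rest), the sequence is periodic with period 24.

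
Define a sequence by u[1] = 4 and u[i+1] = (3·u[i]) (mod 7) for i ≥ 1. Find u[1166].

We have u[1] = 4, u[2] = 5, u[3] = 1, u[4] = 3, u[5] = 2, u[6] = 6, u[7] = 4.
Since u[7] = u[1] = 4, the sequence is periodic with period 6.
(1166 - 1) mod 6 = 1, so u[1166] = u[2] = 5.

5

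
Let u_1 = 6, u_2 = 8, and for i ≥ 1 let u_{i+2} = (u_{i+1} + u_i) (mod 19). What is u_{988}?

17

u_1 = 6; u_2 = 8; u_3 = 14; u_4 = 3; u_5 = 17; u_6 = 1; u_7 = 18; u_8 = 0; u_9 = 18; u_{10} = 18; u_{11} = 17; u_{12} = 16; u_{13} = 14; u_{14} = 11; u_{15} = 6; u_{16} = 17; u_{17} = 4; u_{18} = 2; u_{19} = 6; u_{20} = 8.
Since (u_{19}, u_{20}) = (u_1, u_2) = (6, 8) (two consecutive terms determine the rest), the sequence is periodic with period 18.
So u_{988} = u_{1 + ((988-1) mod 18)} = u_{16} = 17.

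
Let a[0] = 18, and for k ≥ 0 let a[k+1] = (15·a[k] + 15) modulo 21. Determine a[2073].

12

Listing terms: a[0] = 18,  a[1] = 12,  a[2] = 6,  a[3] = 0,  a[4] = 15,  a[5] = 9,  a[6] = 3,  a[7] = 18.
Since a[7] = a[0] = 18, the sequence is periodic with period 7.
(2073 - 0) mod 7 = 1, so a[2073] = a[1] = 12.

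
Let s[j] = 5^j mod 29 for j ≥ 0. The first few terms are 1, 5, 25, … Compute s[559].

Listing terms: s[0] = 1,  s[1] = 5,  s[2] = 25,  s[3] = 9,  s[4] = 16,  s[5] = 22,  s[6] = 23,  s[7] = 28,  s[8] = 24,  s[9] = 4,  s[10] = 20,  s[11] = 13,  s[12] = 7,  s[13] = 6,  s[14] = 1.
The sequence repeats with period 14.
(559 - 0) mod 14 = 13, so s[559] = s[13] = 6.

6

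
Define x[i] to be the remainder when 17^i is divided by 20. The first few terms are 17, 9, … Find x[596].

1

x[1] = 17,  x[2] = 9,  x[3] = 13,  x[4] = 1,  x[5] = 17.
The sequence repeats with period 4.
So x[596] = x[1 + ((596-1) mod 4)] = x[4] = 1.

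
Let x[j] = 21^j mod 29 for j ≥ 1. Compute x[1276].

23

Listing terms: x[1] = 21; x[2] = 6; x[3] = 10; x[4] = 7; x[5] = 2; x[6] = 13; x[7] = 12; x[8] = 20; x[9] = 14; x[10] = 4; x[11] = 26; x[12] = 24; x[13] = 11; x[14] = 28; x[15] = 8; x[16] = 23; x[17] = 19; x[18] = 22; x[19] = 27; x[20] = 16; x[21] = 17; x[22] = 9; x[23] = 15; x[24] = 25; x[25] = 3; x[26] = 5; x[27] = 18; x[28] = 1; x[29] = 21.
Since x[29] = x[1] = 21, the sequence is periodic with period 28.
(1276 - 1) mod 28 = 15, so x[1276] = x[16] = 23.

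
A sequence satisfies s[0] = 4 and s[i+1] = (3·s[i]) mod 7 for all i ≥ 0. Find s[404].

We have s[0] = 4, s[1] = 5, s[2] = 1, s[3] = 3, s[4] = 2, s[5] = 6, s[6] = 4.
The sequence repeats with period 6.
(404 - 0) mod 6 = 2, so s[404] = s[2] = 1.

1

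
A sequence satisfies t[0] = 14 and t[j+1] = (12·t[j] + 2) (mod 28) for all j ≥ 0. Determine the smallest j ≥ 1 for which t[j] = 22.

Computing terms: t[0] = 14; t[1] = 2; t[2] = 26; t[3] = 6; t[4] = 18; t[5] = 22; t[6] = 14.
The sequence repeats with period 6.
The value 22 first appears (with j ≥ 1) at t[5].

5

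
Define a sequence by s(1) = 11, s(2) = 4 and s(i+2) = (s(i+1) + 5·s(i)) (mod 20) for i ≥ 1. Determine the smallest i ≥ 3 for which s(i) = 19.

3

Listing terms: s(1) = 11, s(2) = 4, s(3) = 19, s(4) = 19, s(5) = 14, s(6) = 9, s(7) = 19, s(8) = 4, s(9) = 19.
Since (s(8), s(9)) = (s(2), s(3)) = (4, 19) (two consecutive terms determine the rest), the sequence is eventually periodic: after a pre-period of length 1 it cycles with period 6.
The value 19 first appears (with i ≥ 3) at s(3).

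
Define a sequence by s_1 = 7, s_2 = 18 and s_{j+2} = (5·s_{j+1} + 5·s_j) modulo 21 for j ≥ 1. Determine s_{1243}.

10

We have s_1 = 7; s_2 = 18; s_3 = 20; s_4 = 1; s_5 = 0; s_6 = 5; s_7 = 4; s_8 = 3; s_9 = 14; s_{10} = 1; s_{11} = 12; s_{12} = 2; s_{13} = 7; s_{14} = 3; s_{15} = 8; s_{16} = 13; s_{17} = 0; s_{18} = 2; s_{19} = 10; s_{20} = 18; s_{21} = 14; s_{22} = 13; s_{23} = 9; s_{24} = 5; s_{25} = 7; s_{26} = 18.
Since (s_{25}, s_{26}) = (s_1, s_2) = (7, 18) (two consecutive terms determine the rest), the sequence is periodic with period 24.
So s_{1243} = s_{1 + ((1243-1) mod 24)} = s_{19} = 10.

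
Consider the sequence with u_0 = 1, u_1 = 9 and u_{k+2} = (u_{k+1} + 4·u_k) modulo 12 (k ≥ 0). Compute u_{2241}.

9

Listing terms: u_0 = 1,  u_1 = 9,  u_2 = 1,  u_3 = 1,  u_4 = 5,  u_5 = 9,  u_6 = 5,  u_7 = 5,  u_8 = 1,  u_9 = 9.
The sequence repeats with period 8.
So u_{2241} = u_{0 + ((2241-0) mod 8)} = u_1 = 9.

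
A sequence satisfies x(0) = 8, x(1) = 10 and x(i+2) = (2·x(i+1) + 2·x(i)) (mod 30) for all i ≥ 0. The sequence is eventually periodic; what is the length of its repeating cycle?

24

Computing terms: x(0) = 8,  x(1) = 10,  x(2) = 6,  x(3) = 2,  x(4) = 16,  x(5) = 6,  x(6) = 14,  x(7) = 10,  x(8) = 18,  x(9) = 26,  x(10) = 28,  x(11) = 18,  x(12) = 2,  x(13) = 10,  x(14) = 24,  x(15) = 8,  x(16) = 4,  x(17) = 24,  x(18) = 26,  x(19) = 10,  x(20) = 12,  x(21) = 14,  x(22) = 22,  x(23) = 12,  x(24) = 8,  x(25) = 10.
The sequence repeats with period 24.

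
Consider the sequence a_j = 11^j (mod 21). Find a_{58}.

We have a_1 = 11; a_2 = 16; a_3 = 8; a_4 = 4; a_5 = 2; a_6 = 1; a_7 = 11.
The sequence repeats with period 6.
(58 - 1) mod 6 = 3, so a_{58} = a_4 = 4.

4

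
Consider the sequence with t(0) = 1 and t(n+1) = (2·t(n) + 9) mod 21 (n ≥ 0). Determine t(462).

We have t(0) = 1,  t(1) = 11,  t(2) = 10,  t(3) = 8,  t(4) = 4,  t(5) = 17,  t(6) = 1.
The sequence repeats with period 6.
So t(462) = t(0 + ((462-0) mod 6)) = t(0) = 1.

1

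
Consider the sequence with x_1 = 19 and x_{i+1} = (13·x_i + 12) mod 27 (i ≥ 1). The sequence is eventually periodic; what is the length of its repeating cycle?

x_1 = 19, x_2 = 16, x_3 = 4, x_4 = 10, x_5 = 7, x_6 = 22, x_7 = 1, x_8 = 25, x_9 = 13, x_{10} = 19.
Since x_{10} = x_1 = 19, the sequence is periodic with period 9.

9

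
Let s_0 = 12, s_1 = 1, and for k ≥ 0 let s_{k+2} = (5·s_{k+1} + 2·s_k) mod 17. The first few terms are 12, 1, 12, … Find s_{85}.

9

We have s_0 = 12,  s_1 = 1,  s_2 = 12,  s_3 = 11,  s_4 = 11,  s_5 = 9,  s_6 = 16,  s_7 = 13,  s_8 = 12,  s_9 = 1.
Since (s_8, s_9) = (s_0, s_1) = (12, 1) (two consecutive terms determine the rest), the sequence is periodic with period 8.
So s_{85} = s_{0 + ((85-0) mod 8)} = s_5 = 9.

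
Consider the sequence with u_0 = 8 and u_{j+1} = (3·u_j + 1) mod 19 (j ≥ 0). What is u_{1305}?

u_0 = 8,  u_1 = 6,  u_2 = 0,  u_3 = 1,  u_4 = 4,  u_5 = 13,  u_6 = 2,  u_7 = 7,  u_8 = 3,  u_9 = 10,  u_{10} = 12,  u_{11} = 18,  u_{12} = 17,  u_{13} = 14,  u_{14} = 5,  u_{15} = 16,  u_{16} = 11,  u_{17} = 15,  u_{18} = 8.
The sequence repeats with period 18.
So u_{1305} = u_{0 + ((1305-0) mod 18)} = u_9 = 10.

10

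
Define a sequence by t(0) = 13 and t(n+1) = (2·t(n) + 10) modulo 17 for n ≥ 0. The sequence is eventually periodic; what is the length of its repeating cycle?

We have t(0) = 13,  t(1) = 2,  t(2) = 14,  t(3) = 4,  t(4) = 1,  t(5) = 12,  t(6) = 0,  t(7) = 10,  t(8) = 13.
Since t(8) = t(0) = 13, the sequence is periodic with period 8.

8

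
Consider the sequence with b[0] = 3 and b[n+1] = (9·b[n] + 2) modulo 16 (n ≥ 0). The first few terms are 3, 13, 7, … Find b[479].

b[0] = 3, b[1] = 13, b[2] = 7, b[3] = 1, b[4] = 11, b[5] = 5, b[6] = 15, b[7] = 9, b[8] = 3.
Since b[8] = b[0] = 3, the sequence is periodic with period 8.
(479 - 0) mod 8 = 7, so b[479] = b[7] = 9.

9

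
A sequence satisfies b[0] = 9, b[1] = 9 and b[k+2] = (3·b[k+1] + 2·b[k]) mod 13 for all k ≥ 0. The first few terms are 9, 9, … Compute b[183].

b[0] = 9, b[1] = 9, b[2] = 6, b[3] = 10, b[4] = 3, b[5] = 3, b[6] = 2, b[7] = 12, b[8] = 1, b[9] = 1, b[10] = 5, b[11] = 4, b[12] = 9, b[13] = 9.
Since (b[12], b[13]) = (b[0], b[1]) = (9, 9) (two consecutive terms determine the rest), the sequence is periodic with period 12.
So b[183] = b[0 + ((183-0) mod 12)] = b[3] = 10.

10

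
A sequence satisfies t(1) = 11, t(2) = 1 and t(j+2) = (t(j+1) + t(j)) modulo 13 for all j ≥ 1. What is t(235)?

0

t(1) = 11, t(2) = 1, t(3) = 12, t(4) = 0, t(5) = 12, t(6) = 12, t(7) = 11, t(8) = 10, t(9) = 8, t(10) = 5, t(11) = 0, t(12) = 5, t(13) = 5, t(14) = 10, t(15) = 2, t(16) = 12, t(17) = 1, t(18) = 0, t(19) = 1, t(20) = 1, t(21) = 2, t(22) = 3, t(23) = 5, t(24) = 8, t(25) = 0, t(26) = 8, t(27) = 8, t(28) = 3, t(29) = 11, t(30) = 1.
The sequence repeats with period 28.
(235 - 1) mod 28 = 10, so t(235) = t(11) = 0.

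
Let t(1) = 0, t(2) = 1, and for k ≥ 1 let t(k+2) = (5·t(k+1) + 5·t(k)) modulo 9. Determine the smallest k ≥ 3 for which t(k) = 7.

Computing terms: t(1) = 0, t(2) = 1, t(3) = 5, t(4) = 3, t(5) = 4, t(6) = 8, t(7) = 6, t(8) = 7, t(9) = 2, t(10) = 0, t(11) = 1.
The sequence repeats with period 9.
The value 7 first appears (with k ≥ 3) at t(8).

8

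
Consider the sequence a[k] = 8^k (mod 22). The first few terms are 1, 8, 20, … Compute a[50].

a[0] = 1,  a[1] = 8,  a[2] = 20,  a[3] = 6,  a[4] = 4,  a[5] = 10,  a[6] = 14,  a[7] = 2,  a[8] = 16,  a[9] = 18,  a[10] = 12,  a[11] = 8.
Since a[11] = a[1] = 8, the sequence is eventually periodic: after a pre-period of length 1 it cycles with period 10.
For k ≥ 1, a[k] depends only on (k - 1) mod 10. (50 - 1) mod 10 = 9, so a[50] = a[10] = 12.

12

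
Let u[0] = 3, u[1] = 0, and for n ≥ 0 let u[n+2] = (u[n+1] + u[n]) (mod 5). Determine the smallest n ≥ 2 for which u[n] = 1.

4

u[0] = 3; u[1] = 0; u[2] = 3; u[3] = 3; u[4] = 1; u[5] = 4; u[6] = 0; u[7] = 4; u[8] = 4; u[9] = 3; u[10] = 2; u[11] = 0; u[12] = 2; u[13] = 2; u[14] = 4; u[15] = 1; u[16] = 0; u[17] = 1; u[18] = 1; u[19] = 2; u[20] = 3; u[21] = 0.
Since (u[20], u[21]) = (u[0], u[1]) = (3, 0) (two consecutive terms determine the rest), the sequence is periodic with period 20.
The value 1 first appears (with n ≥ 2) at u[4].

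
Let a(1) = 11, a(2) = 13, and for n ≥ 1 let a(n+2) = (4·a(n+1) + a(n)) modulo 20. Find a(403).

3

a(1) = 11, a(2) = 13, a(3) = 3, a(4) = 5, a(5) = 3, a(6) = 17, a(7) = 11, a(8) = 1, a(9) = 15, a(10) = 1, a(11) = 19, a(12) = 17, a(13) = 7, a(14) = 5, a(15) = 7, a(16) = 13, a(17) = 19, a(18) = 9, a(19) = 15, a(20) = 9, a(21) = 11, a(22) = 13.
The sequence repeats with period 20.
So a(403) = a(1 + ((403-1) mod 20)) = a(3) = 3.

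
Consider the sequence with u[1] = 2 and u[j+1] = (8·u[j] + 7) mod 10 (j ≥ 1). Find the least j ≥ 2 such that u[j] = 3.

We have u[1] = 2, u[2] = 3, u[3] = 1, u[4] = 5, u[5] = 7, u[6] = 3.
Since u[6] = u[2] = 3, the sequence is eventually periodic: after a pre-period of length 1 it cycles with period 4.
The value 3 first appears (with j ≥ 2) at u[2].

2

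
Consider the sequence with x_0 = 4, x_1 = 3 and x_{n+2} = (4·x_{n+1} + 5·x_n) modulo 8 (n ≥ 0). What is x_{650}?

Computing terms: x_0 = 4, x_1 = 3, x_2 = 0, x_3 = 7, x_4 = 4, x_5 = 3.
The sequence repeats with period 4.
So x_{650} = x_{0 + ((650-0) mod 4)} = x_2 = 0.

0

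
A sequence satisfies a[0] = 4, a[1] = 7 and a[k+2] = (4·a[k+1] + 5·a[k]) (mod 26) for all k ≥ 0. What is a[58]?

Listing terms: a[0] = 4,  a[1] = 7,  a[2] = 22,  a[3] = 19,  a[4] = 4,  a[5] = 7.
The sequence repeats with period 4.
(58 - 0) mod 4 = 2, so a[58] = a[2] = 22.

22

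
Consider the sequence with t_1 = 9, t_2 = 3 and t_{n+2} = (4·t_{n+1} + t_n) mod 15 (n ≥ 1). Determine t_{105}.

t_1 = 9; t_2 = 3; t_3 = 6; t_4 = 12; t_5 = 9; t_6 = 3.
Since (t_5, t_6) = (t_1, t_2) = (9, 3) (two consecutive terms determine the rest), the sequence is periodic with period 4.
So t_{105} = t_{1 + ((105-1) mod 4)} = t_1 = 9.

9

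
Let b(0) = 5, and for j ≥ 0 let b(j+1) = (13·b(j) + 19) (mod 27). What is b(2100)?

Listing terms: b(0) = 5,  b(1) = 3,  b(2) = 4,  b(3) = 17,  b(4) = 24,  b(5) = 7,  b(6) = 2,  b(7) = 18,  b(8) = 10,  b(9) = 14,  b(10) = 12,  b(11) = 13,  b(12) = 26,  b(13) = 6,  b(14) = 16,  b(15) = 11,  b(16) = 0,  b(17) = 19,  b(18) = 23,  b(19) = 21,  b(20) = 22,  b(21) = 8,  b(22) = 15,  b(23) = 25,  b(24) = 20,  b(25) = 9,  b(26) = 1,  b(27) = 5.
Since b(27) = b(0) = 5, the sequence is periodic with period 27.
So b(2100) = b(0 + ((2100-0) mod 27)) = b(21) = 8.

8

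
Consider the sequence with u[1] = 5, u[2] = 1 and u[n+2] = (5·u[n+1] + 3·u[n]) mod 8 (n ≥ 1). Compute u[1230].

Listing terms: u[1] = 5; u[2] = 1; u[3] = 4; u[4] = 7; u[5] = 7; u[6] = 0; u[7] = 5; u[8] = 1.
Since (u[7], u[8]) = (u[1], u[2]) = (5, 1) (two consecutive terms determine the rest), the sequence is periodic with period 6.
(1230 - 1) mod 6 = 5, so u[1230] = u[6] = 0.

0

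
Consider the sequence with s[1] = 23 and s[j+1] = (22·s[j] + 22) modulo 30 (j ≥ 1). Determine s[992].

We have s[1] = 23; s[2] = 18; s[3] = 28; s[4] = 8; s[5] = 18.
Since s[5] = s[2] = 18, the sequence is eventually periodic: after a pre-period of length 1 it cycles with period 3.
For j ≥ 2, s[j] depends only on (j - 2) mod 3. (992 - 2) mod 3 = 0, so s[992] = s[2] = 18.

18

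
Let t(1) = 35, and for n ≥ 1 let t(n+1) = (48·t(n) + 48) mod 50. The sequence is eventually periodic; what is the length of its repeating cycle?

20

We have t(1) = 35,  t(2) = 28,  t(3) = 42,  t(4) = 14,  t(5) = 20,  t(6) = 8,  t(7) = 32,  t(8) = 34,  t(9) = 30,  t(10) = 38,  t(11) = 22,  t(12) = 4,  t(13) = 40,  t(14) = 18,  t(15) = 12,  t(16) = 24,  t(17) = 0,  t(18) = 48,  t(19) = 2,  t(20) = 44,  t(21) = 10,  t(22) = 28.
Since t(22) = t(2) = 28, the sequence is eventually periodic: after a pre-period of length 1 it cycles with period 20.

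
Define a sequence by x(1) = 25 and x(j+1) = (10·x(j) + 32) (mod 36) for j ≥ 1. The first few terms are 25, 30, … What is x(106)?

28

Listing terms: x(1) = 25, x(2) = 30, x(3) = 8, x(4) = 4, x(5) = 0, x(6) = 32, x(7) = 28, x(8) = 24, x(9) = 20, x(10) = 16, x(11) = 12, x(12) = 8.
Since x(12) = x(3) = 8, the sequence is eventually periodic: after a pre-period of length 2 it cycles with period 9.
For j ≥ 3, x(j) depends only on (j - 3) mod 9. (106 - 3) mod 9 = 4, so x(106) = x(7) = 28.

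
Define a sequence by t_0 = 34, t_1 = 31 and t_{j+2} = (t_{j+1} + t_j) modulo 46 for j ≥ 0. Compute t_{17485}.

t_0 = 34,  t_1 = 31,  t_2 = 19,  t_3 = 4,  t_4 = 23,  t_5 = 27,  t_6 = 4,  t_7 = 31,  t_8 = 35,  t_9 = 20,  t_{10} = 9,  t_{11} = 29,  t_{12} = 38,  t_{13} = 21,  t_{14} = 13,  t_{15} = 34,  t_{16} = 1,  t_{17} = 35,  t_{18} = 36,  t_{19} = 25,  t_{20} = 15,  t_{21} = 40,  t_{22} = 9,  t_{23} = 3,  t_{24} = 12,  t_{25} = 15,  t_{26} = 27,  t_{27} = 42,  t_{28} = 23,  t_{29} = 19,  t_{30} = 42,  t_{31} = 15,  t_{32} = 11,  t_{33} = 26,  t_{34} = 37,  t_{35} = 17,  t_{36} = 8,  t_{37} = 25,  t_{38} = 33,  t_{39} = 12,  t_{40} = 45,  t_{41} = 11,  t_{42} = 10,  t_{43} = 21,  t_{44} = 31,  t_{45} = 6,  t_{46} = 37,  t_{47} = 43,  t_{48} = 34,  t_{49} = 31.
The sequence repeats with period 48.
(17485 - 0) mod 48 = 13, so t_{17485} = t_{13} = 21.

21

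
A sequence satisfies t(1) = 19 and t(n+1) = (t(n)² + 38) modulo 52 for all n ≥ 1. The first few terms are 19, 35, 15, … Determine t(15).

Listing terms: t(1) = 19, t(2) = 35, t(3) = 15, t(4) = 3, t(5) = 47, t(6) = 11, t(7) = 3.
Since t(7) = t(4) = 3, the sequence is eventually periodic: after a pre-period of length 3 it cycles with period 3.
For n ≥ 4, t(n) depends only on (n - 4) mod 3. (15 - 4) mod 3 = 2, so t(15) = t(6) = 11.

11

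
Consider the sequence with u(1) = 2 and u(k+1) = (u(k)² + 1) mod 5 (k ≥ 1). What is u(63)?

We have u(1) = 2,  u(2) = 0,  u(3) = 1,  u(4) = 2.
Since u(4) = u(1) = 2, the sequence is periodic with period 3.
(63 - 1) mod 3 = 2, so u(63) = u(3) = 1.

1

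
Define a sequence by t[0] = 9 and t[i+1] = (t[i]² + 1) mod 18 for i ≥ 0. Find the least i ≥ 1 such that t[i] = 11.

2

Computing terms: t[0] = 9, t[1] = 10, t[2] = 11, t[3] = 14, t[4] = 17, t[5] = 2, t[6] = 5, t[7] = 8, t[8] = 11.
Since t[8] = t[2] = 11, the sequence is eventually periodic: after a pre-period of length 2 it cycles with period 6.
The value 11 first appears (with i ≥ 1) at t[2].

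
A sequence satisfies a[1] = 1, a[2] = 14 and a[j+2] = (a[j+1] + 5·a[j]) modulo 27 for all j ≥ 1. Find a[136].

a[1] = 1, a[2] = 14, a[3] = 19, a[4] = 8, a[5] = 22, a[6] = 8, a[7] = 10, a[8] = 23, a[9] = 19, a[10] = 26, a[11] = 13, a[12] = 8, a[13] = 19, a[14] = 5, a[15] = 19, a[16] = 17, a[17] = 4, a[18] = 8, a[19] = 1, a[20] = 14.
Since (a[19], a[20]) = (a[1], a[2]) = (1, 14) (two consecutive terms determine the rest), the sequence is periodic with period 18.
(136 - 1) mod 18 = 9, so a[136] = a[10] = 26.

26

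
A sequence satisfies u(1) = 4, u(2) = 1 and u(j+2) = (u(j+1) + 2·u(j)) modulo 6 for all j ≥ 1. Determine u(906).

3

Listing terms: u(1) = 4, u(2) = 1, u(3) = 3, u(4) = 5, u(5) = 5, u(6) = 3, u(7) = 1, u(8) = 1, u(9) = 3.
Since (u(8), u(9)) = (u(2), u(3)) = (1, 3) (two consecutive terms determine the rest), the sequence is eventually periodic: after a pre-period of length 1 it cycles with period 6.
For j ≥ 2, u(j) depends only on (j - 2) mod 6. (906 - 2) mod 6 = 4, so u(906) = u(6) = 3.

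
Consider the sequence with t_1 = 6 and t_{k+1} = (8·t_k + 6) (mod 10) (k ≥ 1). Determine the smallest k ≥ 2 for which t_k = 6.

t_1 = 6,  t_2 = 4,  t_3 = 8,  t_4 = 0,  t_5 = 6.
Since t_5 = t_1 = 6, the sequence is periodic with period 4.
The value 6 next appears (with k ≥ 2) at t_5.

5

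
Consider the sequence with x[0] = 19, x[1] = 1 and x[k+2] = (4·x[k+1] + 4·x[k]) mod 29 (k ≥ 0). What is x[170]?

11

Listing terms: x[0] = 19, x[1] = 1, x[2] = 22, x[3] = 5, x[4] = 21, x[5] = 17, x[6] = 7, x[7] = 9, x[8] = 6, x[9] = 2, x[10] = 3, x[11] = 20, x[12] = 5, x[13] = 13, x[14] = 14, x[15] = 21, x[16] = 24, x[17] = 6, x[18] = 4, x[19] = 11, x[20] = 2, x[21] = 23, x[22] = 13, x[23] = 28, x[24] = 19, x[25] = 14, x[26] = 16, x[27] = 4, x[28] = 22, x[29] = 17, x[30] = 11, x[31] = 25, x[32] = 28, x[33] = 9, x[34] = 3, x[35] = 19, x[36] = 1.
Since (x[35], x[36]) = (x[0], x[1]) = (19, 1) (two consecutive terms determine the rest), the sequence is periodic with period 35.
(170 - 0) mod 35 = 30, so x[170] = x[30] = 11.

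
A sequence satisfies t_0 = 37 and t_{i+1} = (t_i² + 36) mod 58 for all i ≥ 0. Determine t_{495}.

We have t_0 = 37, t_1 = 13, t_2 = 31, t_3 = 11, t_4 = 41, t_5 = 35, t_6 = 43, t_7 = 29, t_8 = 7, t_9 = 27, t_{10} = 11.
Since t_{10} = t_3 = 11, the sequence is eventually periodic: after a pre-period of length 3 it cycles with period 7.
For i ≥ 3, t_i depends only on (i - 3) mod 7. (495 - 3) mod 7 = 2, so t_{495} = t_5 = 35.

35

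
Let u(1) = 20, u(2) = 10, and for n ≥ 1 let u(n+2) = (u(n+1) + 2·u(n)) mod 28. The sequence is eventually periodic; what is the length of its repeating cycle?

6

Computing terms: u(1) = 20; u(2) = 10; u(3) = 22; u(4) = 14; u(5) = 2; u(6) = 2; u(7) = 6; u(8) = 10; u(9) = 22.
Since (u(8), u(9)) = (u(2), u(3)) = (10, 22) (two consecutive terms determine the rest), the sequence is eventually periodic: after a pre-period of length 1 it cycles with period 6.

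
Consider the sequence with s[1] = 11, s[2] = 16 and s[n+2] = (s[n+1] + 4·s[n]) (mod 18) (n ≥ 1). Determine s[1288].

2

Listing terms: s[1] = 11, s[2] = 16, s[3] = 6, s[4] = 16, s[5] = 4, s[6] = 14, s[7] = 12, s[8] = 14, s[9] = 8, s[10] = 10, s[11] = 6, s[12] = 10, s[13] = 16, s[14] = 2, s[15] = 12, s[16] = 2, s[17] = 14, s[18] = 4, s[19] = 6, s[20] = 4, s[21] = 10, s[22] = 8, s[23] = 12, s[24] = 8, s[25] = 2, s[26] = 16, s[27] = 6.
Since (s[26], s[27]) = (s[2], s[3]) = (16, 6) (two consecutive terms determine the rest), the sequence is eventually periodic: after a pre-period of length 1 it cycles with period 24.
For n ≥ 2, s[n] depends only on (n - 2) mod 24. (1288 - 2) mod 24 = 14, so s[1288] = s[16] = 2.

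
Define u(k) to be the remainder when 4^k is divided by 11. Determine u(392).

Computing terms: u(0) = 1, u(1) = 4, u(2) = 5, u(3) = 9, u(4) = 3, u(5) = 1.
The sequence repeats with period 5.
(392 - 0) mod 5 = 2, so u(392) = u(2) = 5.

5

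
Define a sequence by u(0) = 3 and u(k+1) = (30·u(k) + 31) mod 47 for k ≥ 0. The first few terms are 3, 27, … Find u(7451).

u(0) = 3; u(1) = 27; u(2) = 42; u(3) = 22; u(4) = 33; u(5) = 34; u(6) = 17; u(7) = 24; u(8) = 46; u(9) = 1; u(10) = 14; u(11) = 28; u(12) = 25; u(13) = 29; u(14) = 8; u(15) = 36; u(16) = 30; u(17) = 38; u(18) = 43; u(19) = 5; u(20) = 40; u(21) = 9; u(22) = 19; u(23) = 37; u(24) = 13; u(25) = 45; u(26) = 18; u(27) = 7; u(28) = 6; u(29) = 23; u(30) = 16; u(31) = 41; u(32) = 39; u(33) = 26; u(34) = 12; u(35) = 15; u(36) = 11; u(37) = 32; u(38) = 4; u(39) = 10; u(40) = 2; u(41) = 44; u(42) = 35; u(43) = 0; u(44) = 31; u(45) = 21; u(46) = 3.
The sequence repeats with period 46.
(7451 - 0) mod 46 = 45, so u(7451) = u(45) = 21.

21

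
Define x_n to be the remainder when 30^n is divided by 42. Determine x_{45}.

36

x_0 = 1, x_1 = 30, x_2 = 18, x_3 = 36, x_4 = 30.
Since x_4 = x_1 = 30, the sequence is eventually periodic: after a pre-period of length 1 it cycles with period 3.
For n ≥ 1, x_n depends only on (n - 1) mod 3. (45 - 1) mod 3 = 2, so x_{45} = x_3 = 36.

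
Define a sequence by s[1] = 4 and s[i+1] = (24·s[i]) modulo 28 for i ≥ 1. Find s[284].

s[1] = 4,  s[2] = 12,  s[3] = 8,  s[4] = 24,  s[5] = 16,  s[6] = 20,  s[7] = 4.
The sequence repeats with period 6.
So s[284] = s[1 + ((284-1) mod 6)] = s[2] = 12.

12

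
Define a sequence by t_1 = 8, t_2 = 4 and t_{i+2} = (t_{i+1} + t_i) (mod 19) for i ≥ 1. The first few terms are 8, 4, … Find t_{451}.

8

t_1 = 8,  t_2 = 4,  t_3 = 12,  t_4 = 16,  t_5 = 9,  t_6 = 6,  t_7 = 15,  t_8 = 2,  t_9 = 17,  t_{10} = 0,  t_{11} = 17,  t_{12} = 17,  t_{13} = 15,  t_{14} = 13,  t_{15} = 9,  t_{16} = 3,  t_{17} = 12,  t_{18} = 15,  t_{19} = 8,  t_{20} = 4.
Since (t_{19}, t_{20}) = (t_1, t_2) = (8, 4) (two consecutive terms determine the rest), the sequence is periodic with period 18.
So t_{451} = t_{1 + ((451-1) mod 18)} = t_1 = 8.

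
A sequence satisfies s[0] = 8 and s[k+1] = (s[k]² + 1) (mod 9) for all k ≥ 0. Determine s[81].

8

s[0] = 8; s[1] = 2; s[2] = 5; s[3] = 8.
Since s[3] = s[0] = 8, the sequence is periodic with period 3.
So s[81] = s[0 + ((81-0) mod 3)] = s[0] = 8.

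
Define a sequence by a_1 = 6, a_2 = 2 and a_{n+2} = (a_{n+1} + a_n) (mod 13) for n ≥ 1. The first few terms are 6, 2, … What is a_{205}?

3

a_1 = 6; a_2 = 2; a_3 = 8; a_4 = 10; a_5 = 5; a_6 = 2; a_7 = 7; a_8 = 9; a_9 = 3; a_{10} = 12; a_{11} = 2; a_{12} = 1; a_{13} = 3; a_{14} = 4; a_{15} = 7; a_{16} = 11; a_{17} = 5; a_{18} = 3; a_{19} = 8; a_{20} = 11; a_{21} = 6; a_{22} = 4; a_{23} = 10; a_{24} = 1; a_{25} = 11; a_{26} = 12; a_{27} = 10; a_{28} = 9; a_{29} = 6; a_{30} = 2.
Since (a_{29}, a_{30}) = (a_1, a_2) = (6, 2) (two consecutive terms determine the rest), the sequence is periodic with period 28.
So a_{205} = a_{1 + ((205-1) mod 28)} = a_9 = 3.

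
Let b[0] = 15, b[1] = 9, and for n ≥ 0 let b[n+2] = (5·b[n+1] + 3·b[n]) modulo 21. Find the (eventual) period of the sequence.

Listing terms: b[0] = 15,  b[1] = 9,  b[2] = 6,  b[3] = 15,  b[4] = 9.
The sequence repeats with period 3.

3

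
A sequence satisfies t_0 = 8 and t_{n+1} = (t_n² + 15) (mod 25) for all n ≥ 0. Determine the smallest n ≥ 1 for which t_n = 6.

We have t_0 = 8,  t_1 = 4,  t_2 = 6,  t_3 = 1,  t_4 = 16,  t_5 = 21,  t_6 = 6.
Since t_6 = t_2 = 6, the sequence is eventually periodic: after a pre-period of length 2 it cycles with period 4.
The value 6 first appears (with n ≥ 1) at t_2.

2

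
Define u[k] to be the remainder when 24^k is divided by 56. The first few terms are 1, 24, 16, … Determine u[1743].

Computing terms: u[0] = 1,  u[1] = 24,  u[2] = 16,  u[3] = 48,  u[4] = 32,  u[5] = 40,  u[6] = 8,  u[7] = 24.
Since u[7] = u[1] = 24, the sequence is eventually periodic: after a pre-period of length 1 it cycles with period 6.
For k ≥ 1, u[k] depends only on (k - 1) mod 6. (1743 - 1) mod 6 = 2, so u[1743] = u[3] = 48.

48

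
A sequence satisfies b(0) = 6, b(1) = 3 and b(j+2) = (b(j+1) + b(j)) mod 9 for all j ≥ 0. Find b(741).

6

We have b(0) = 6,  b(1) = 3,  b(2) = 0,  b(3) = 3,  b(4) = 3,  b(5) = 6,  b(6) = 0,  b(7) = 6,  b(8) = 6,  b(9) = 3.
Since (b(8), b(9)) = (b(0), b(1)) = (6, 3) (two consecutive terms determine the rest), the sequence is periodic with period 8.
(741 - 0) mod 8 = 5, so b(741) = b(5) = 6.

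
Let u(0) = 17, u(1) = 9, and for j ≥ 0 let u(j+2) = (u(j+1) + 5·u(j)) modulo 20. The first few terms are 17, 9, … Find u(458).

14

Computing terms: u(0) = 17,  u(1) = 9,  u(2) = 14,  u(3) = 19,  u(4) = 9,  u(5) = 4,  u(6) = 9,  u(7) = 9,  u(8) = 14.
Since (u(7), u(8)) = (u(1), u(2)) = (9, 14) (two consecutive terms determine the rest), the sequence is eventually periodic: after a pre-period of length 1 it cycles with period 6.
For j ≥ 1, u(j) depends only on (j - 1) mod 6. (458 - 1) mod 6 = 1, so u(458) = u(2) = 14.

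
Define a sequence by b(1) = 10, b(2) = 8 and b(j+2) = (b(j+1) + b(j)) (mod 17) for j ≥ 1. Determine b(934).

We have b(1) = 10,  b(2) = 8,  b(3) = 1,  b(4) = 9,  b(5) = 10,  b(6) = 2,  b(7) = 12,  b(8) = 14,  b(9) = 9,  b(10) = 6,  b(11) = 15,  b(12) = 4,  b(13) = 2,  b(14) = 6,  b(15) = 8,  b(16) = 14,  b(17) = 5,  b(18) = 2,  b(19) = 7,  b(20) = 9,  b(21) = 16,  b(22) = 8,  b(23) = 7,  b(24) = 15,  b(25) = 5,  b(26) = 3,  b(27) = 8,  b(28) = 11,  b(29) = 2,  b(30) = 13,  b(31) = 15,  b(32) = 11,  b(33) = 9,  b(34) = 3,  b(35) = 12,  b(36) = 15,  b(37) = 10,  b(38) = 8.
Since (b(37), b(38)) = (b(1), b(2)) = (10, 8) (two consecutive terms determine the rest), the sequence is periodic with period 36.
So b(934) = b(1 + ((934-1) mod 36)) = b(34) = 3.

3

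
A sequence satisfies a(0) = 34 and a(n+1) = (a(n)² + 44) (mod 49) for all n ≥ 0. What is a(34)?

11

Listing terms: a(0) = 34; a(1) = 24; a(2) = 32; a(3) = 39; a(4) = 46; a(5) = 4; a(6) = 11; a(7) = 18; a(8) = 25; a(9) = 32.
Since a(9) = a(2) = 32, the sequence is eventually periodic: after a pre-period of length 2 it cycles with period 7.
For n ≥ 2, a(n) depends only on (n - 2) mod 7. (34 - 2) mod 7 = 4, so a(34) = a(6) = 11.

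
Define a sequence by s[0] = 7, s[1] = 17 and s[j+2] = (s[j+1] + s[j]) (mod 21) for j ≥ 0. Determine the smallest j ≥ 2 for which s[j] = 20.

We have s[0] = 7,  s[1] = 17,  s[2] = 3,  s[3] = 20,  s[4] = 2,  s[5] = 1,  s[6] = 3,  s[7] = 4,  s[8] = 7,  s[9] = 11,  s[10] = 18,  s[11] = 8,  s[12] = 5,  s[13] = 13,  s[14] = 18,  s[15] = 10,  s[16] = 7,  s[17] = 17.
Since (s[16], s[17]) = (s[0], s[1]) = (7, 17) (two consecutive terms determine the rest), the sequence is periodic with period 16.
The value 20 first appears (with j ≥ 2) at s[3].

3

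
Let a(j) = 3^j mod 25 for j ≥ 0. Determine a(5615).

7

Computing terms: a(0) = 1; a(1) = 3; a(2) = 9; a(3) = 2; a(4) = 6; a(5) = 18; a(6) = 4; a(7) = 12; a(8) = 11; a(9) = 8; a(10) = 24; a(11) = 22; a(12) = 16; a(13) = 23; a(14) = 19; a(15) = 7; a(16) = 21; a(17) = 13; a(18) = 14; a(19) = 17; a(20) = 1.
The sequence repeats with period 20.
So a(5615) = a(0 + ((5615-0) mod 20)) = a(15) = 7.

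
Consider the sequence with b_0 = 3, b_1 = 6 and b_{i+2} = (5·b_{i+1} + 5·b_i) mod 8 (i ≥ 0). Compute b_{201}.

Listing terms: b_0 = 3; b_1 = 6; b_2 = 5; b_3 = 7; b_4 = 4; b_5 = 7; b_6 = 7; b_7 = 6; b_8 = 1; b_9 = 3; b_{10} = 4; b_{11} = 3; b_{12} = 3; b_{13} = 6.
Since (b_{12}, b_{13}) = (b_0, b_1) = (3, 6) (two consecutive terms determine the rest), the sequence is periodic with period 12.
So b_{201} = b_{0 + ((201-0) mod 12)} = b_9 = 3.

3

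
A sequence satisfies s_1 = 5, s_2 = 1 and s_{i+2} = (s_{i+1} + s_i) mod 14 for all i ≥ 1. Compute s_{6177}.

s_1 = 5, s_2 = 1, s_3 = 6, s_4 = 7, s_5 = 13, s_6 = 6, s_7 = 5, s_8 = 11, s_9 = 2, s_{10} = 13, s_{11} = 1, s_{12} = 0, s_{13} = 1, s_{14} = 1, s_{15} = 2, s_{16} = 3, s_{17} = 5, s_{18} = 8, s_{19} = 13, s_{20} = 7, s_{21} = 6, s_{22} = 13, s_{23} = 5, s_{24} = 4, s_{25} = 9, s_{26} = 13, s_{27} = 8, s_{28} = 7, s_{29} = 1, s_{30} = 8, s_{31} = 9, s_{32} = 3, s_{33} = 12, s_{34} = 1, s_{35} = 13, s_{36} = 0, s_{37} = 13, s_{38} = 13, s_{39} = 12, s_{40} = 11, s_{41} = 9, s_{42} = 6, s_{43} = 1, s_{44} = 7, s_{45} = 8, s_{46} = 1, s_{47} = 9, s_{48} = 10, s_{49} = 5, s_{50} = 1.
The sequence repeats with period 48.
(6177 - 1) mod 48 = 32, so s_{6177} = s_{33} = 12.

12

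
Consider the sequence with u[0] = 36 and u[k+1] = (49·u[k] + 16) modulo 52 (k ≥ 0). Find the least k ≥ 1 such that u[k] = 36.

6

We have u[0] = 36; u[1] = 12; u[2] = 32; u[3] = 24; u[4] = 48; u[5] = 28; u[6] = 36.
The sequence repeats with period 6.
The value 36 next appears (with k ≥ 1) at u[6].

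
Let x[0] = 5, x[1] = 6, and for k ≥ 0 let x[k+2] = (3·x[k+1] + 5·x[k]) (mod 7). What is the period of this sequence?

3

Computing terms: x[0] = 5,  x[1] = 6,  x[2] = 1,  x[3] = 5,  x[4] = 6.
Since (x[3], x[4]) = (x[0], x[1]) = (5, 6) (two consecutive terms determine the rest), the sequence is periodic with period 3.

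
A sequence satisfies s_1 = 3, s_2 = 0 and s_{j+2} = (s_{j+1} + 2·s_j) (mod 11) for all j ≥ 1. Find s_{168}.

We have s_1 = 3; s_2 = 0; s_3 = 6; s_4 = 6; s_5 = 7; s_6 = 8; s_7 = 0; s_8 = 5; s_9 = 5; s_{10} = 4; s_{11} = 3; s_{12} = 0.
Since (s_{11}, s_{12}) = (s_1, s_2) = (3, 0) (two consecutive terms determine the rest), the sequence is periodic with period 10.
(168 - 1) mod 10 = 7, so s_{168} = s_8 = 5.

5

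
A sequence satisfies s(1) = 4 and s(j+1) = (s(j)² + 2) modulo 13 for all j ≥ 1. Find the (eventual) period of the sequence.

Computing terms: s(1) = 4,  s(2) = 5,  s(3) = 1,  s(4) = 3,  s(5) = 11,  s(6) = 6,  s(7) = 12,  s(8) = 3.
Since s(8) = s(4) = 3, the sequence is eventually periodic: after a pre-period of length 3 it cycles with period 4.

4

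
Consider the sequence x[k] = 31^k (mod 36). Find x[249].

19

Listing terms: x[1] = 31,  x[2] = 25,  x[3] = 19,  x[4] = 13,  x[5] = 7,  x[6] = 1,  x[7] = 31.
The sequence repeats with period 6.
So x[249] = x[1 + ((249-1) mod 6)] = x[3] = 19.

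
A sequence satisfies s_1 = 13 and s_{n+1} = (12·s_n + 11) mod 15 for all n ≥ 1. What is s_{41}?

8

Computing terms: s_1 = 13; s_2 = 2; s_3 = 5; s_4 = 11; s_5 = 8; s_6 = 2.
Since s_6 = s_2 = 2, the sequence is eventually periodic: after a pre-period of length 1 it cycles with period 4.
For n ≥ 2, s_n depends only on (n - 2) mod 4. (41 - 2) mod 4 = 3, so s_{41} = s_5 = 8.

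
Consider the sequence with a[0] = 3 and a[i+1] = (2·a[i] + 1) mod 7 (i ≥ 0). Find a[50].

1

Listing terms: a[0] = 3, a[1] = 0, a[2] = 1, a[3] = 3.
Since a[3] = a[0] = 3, the sequence is periodic with period 3.
(50 - 0) mod 3 = 2, so a[50] = a[2] = 1.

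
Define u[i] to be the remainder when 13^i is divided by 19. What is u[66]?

7

Computing terms: u[1] = 13; u[2] = 17; u[3] = 12; u[4] = 4; u[5] = 14; u[6] = 11; u[7] = 10; u[8] = 16; u[9] = 18; u[10] = 6; u[11] = 2; u[12] = 7; u[13] = 15; u[14] = 5; u[15] = 8; u[16] = 9; u[17] = 3; u[18] = 1; u[19] = 13.
The sequence repeats with period 18.
(66 - 1) mod 18 = 11, so u[66] = u[12] = 7.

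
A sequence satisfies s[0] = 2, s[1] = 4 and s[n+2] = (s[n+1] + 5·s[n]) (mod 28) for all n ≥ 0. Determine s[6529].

We have s[0] = 2, s[1] = 4, s[2] = 14, s[3] = 6, s[4] = 20, s[5] = 22, s[6] = 10, s[7] = 8, s[8] = 2, s[9] = 14, s[10] = 24, s[11] = 10, s[12] = 18, s[13] = 12, s[14] = 18, s[15] = 22, s[16] = 0, s[17] = 26, s[18] = 26, s[19] = 16, s[20] = 6, s[21] = 2, s[22] = 4.
The sequence repeats with period 21.
So s[6529] = s[0 + ((6529-0) mod 21)] = s[19] = 16.

16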